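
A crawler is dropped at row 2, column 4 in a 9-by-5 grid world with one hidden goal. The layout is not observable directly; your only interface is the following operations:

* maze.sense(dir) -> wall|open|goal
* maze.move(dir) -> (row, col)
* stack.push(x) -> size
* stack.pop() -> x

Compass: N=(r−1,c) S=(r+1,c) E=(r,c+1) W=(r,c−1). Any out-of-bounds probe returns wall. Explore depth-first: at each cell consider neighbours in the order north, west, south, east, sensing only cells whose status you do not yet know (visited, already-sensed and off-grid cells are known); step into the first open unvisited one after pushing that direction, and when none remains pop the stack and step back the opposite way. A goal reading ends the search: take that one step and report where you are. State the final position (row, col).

Then sense using dir: north, : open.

I try push using x: north, : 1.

Calling move using dir: north, : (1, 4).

Now I run sense using dir: north, → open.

I use push using x: north, giving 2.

Next I call move using dir: north, : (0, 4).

I run sense using dir: west, giving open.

Invoking push using x: west, which returns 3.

Calling move using dir: west, : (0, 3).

Next I call sense using dir: west, — result: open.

Then push using x: west, : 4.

Now I run move using dir: west, and observe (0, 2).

Next I call sense using dir: west, : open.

Calling push using x: west, giving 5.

Using move using dir: west, → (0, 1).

I use sense using dir: west, giving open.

Then push using x: west, and get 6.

I call move using dir: west, — result: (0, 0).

Calling sense using dir: south, yielding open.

I run push using x: south, → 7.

Calling move using dir: south, → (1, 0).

I use sense using dir: south, and get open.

I invoke push using x: south, and observe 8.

I run move using dir: south, giving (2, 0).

I use sense using dir: south, → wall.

I invoke sense using dir: east, and observe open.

Now I run push using x: east, and observe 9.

I try move using dir: east, yielding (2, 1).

I invoke sense using dir: north, yielding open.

Invoking push using x: north, — result: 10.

I run move using dir: north, and see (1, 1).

Using sense using dir: east, and observe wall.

I use pop, giving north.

Using move using dir: south, and observe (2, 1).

I invoke sense using dir: south, giving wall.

Using sense using dir: east, which returns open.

I try push using x: east, and see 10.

I invoke move using dir: east, which returns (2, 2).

Next I call sense using dir: south, → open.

Invoking push using x: south, and get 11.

I invoke move using dir: south, and get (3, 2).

Invoking sense using dir: south, giving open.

I run push using x: south, : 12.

Calling move using dir: south, : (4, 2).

Next I call sense using dir: west, which returns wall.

Next I call sense using dir: south, and observe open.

I invoke push using x: south, and get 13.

I try move using dir: south, → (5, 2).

Then sense using dir: west, → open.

Next I call push using x: west, → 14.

Using move using dir: west, and get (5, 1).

Then sense using dir: west, : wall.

Invoking sense using dir: south, and see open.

Next I call push using x: south, which returns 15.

Invoking move using dir: south, and see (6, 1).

I invoke sense using dir: west, → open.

Invoking push using x: west, and observe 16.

I call move using dir: west, and get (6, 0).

Now I run sense using dir: south, : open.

Then push using x: south, — result: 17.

I use move using dir: south, — result: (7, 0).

Calling sense using dir: south, → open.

I call push using x: south, giving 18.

I call move using dir: south, : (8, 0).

Now I run sense using dir: east, → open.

I run push using x: east, giving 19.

Calling move using dir: east, and see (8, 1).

I invoke sense using dir: north, — result: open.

I call push using x: north, giving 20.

I run move using dir: north, and get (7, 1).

I run sense using dir: east, and see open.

I try push using x: east, and observe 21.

Using move using dir: east, giving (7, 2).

I try sense using dir: north, : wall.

I call sense using dir: south, yielding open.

I try push using x: south, yielding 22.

I invoke move using dir: south, yielding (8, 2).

Now I run sense using dir: east, → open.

Now I run push using x: east, which returns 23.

Calling move using dir: east, yielding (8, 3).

I call sense using dir: north, — result: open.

Invoking push using x: north, which returns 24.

Invoking move using dir: north, → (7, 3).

Calling sense using dir: north, giving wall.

Then sense using dir: east, giving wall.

I call pop(), and see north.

Then move using dir: south, : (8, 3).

I run sense using dir: east, and see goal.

I invoke move using dir: east, and get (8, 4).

Answer: (8, 4)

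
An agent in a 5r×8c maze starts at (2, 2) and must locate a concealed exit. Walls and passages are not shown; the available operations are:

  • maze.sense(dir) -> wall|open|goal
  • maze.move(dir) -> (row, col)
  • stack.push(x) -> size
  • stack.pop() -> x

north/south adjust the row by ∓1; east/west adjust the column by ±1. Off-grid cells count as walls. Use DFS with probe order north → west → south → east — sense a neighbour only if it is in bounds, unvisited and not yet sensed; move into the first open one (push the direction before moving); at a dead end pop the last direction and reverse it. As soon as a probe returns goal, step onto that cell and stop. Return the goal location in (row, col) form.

~$ maze.sense dir: north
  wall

~$ maze.sense dir: west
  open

~$ stack.push x: west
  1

~$ maze.move dir: west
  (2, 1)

~$ maze.sense dir: north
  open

~$ stack.push x: north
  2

~$ maze.move dir: north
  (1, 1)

~$ maze.sense dir: north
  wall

~$ maze.sense dir: west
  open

~$ stack.push x: west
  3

~$ maze.move dir: west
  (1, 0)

~$ maze.sense dir: north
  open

~$ stack.push x: north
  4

~$ maze.move dir: north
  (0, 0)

~$ stack.pop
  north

~$ maze.move dir: south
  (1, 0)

~$ maze.sense dir: south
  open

~$ stack.push x: south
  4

~$ maze.move dir: south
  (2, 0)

~$ maze.sense dir: south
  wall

~$ stack.pop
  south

~$ maze.move dir: north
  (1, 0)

~$ stack.pop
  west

~$ maze.move dir: east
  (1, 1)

~$ stack.pop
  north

~$ maze.move dir: south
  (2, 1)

~$ maze.sense dir: south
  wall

~$ stack.pop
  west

~$ maze.move dir: east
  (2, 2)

~$ maze.sense dir: south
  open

~$ stack.push x: south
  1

~$ maze.move dir: south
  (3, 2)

~$ maze.sense dir: south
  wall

~$ maze.sense dir: east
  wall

~$ stack.pop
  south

~$ maze.move dir: north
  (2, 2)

~$ maze.sense dir: east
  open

~$ stack.push x: east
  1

~$ maze.move dir: east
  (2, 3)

~$ maze.sense dir: north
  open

~$ stack.push x: north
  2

~$ maze.move dir: north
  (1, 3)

~$ maze.sense dir: north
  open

~$ stack.push x: north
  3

~$ maze.move dir: north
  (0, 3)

~$ maze.sense dir: west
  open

~$ stack.push x: west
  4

~$ maze.move dir: west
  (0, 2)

~$ stack.pop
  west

~$ maze.move dir: east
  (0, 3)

~$ maze.sense dir: east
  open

~$ stack.push x: east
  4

~$ maze.move dir: east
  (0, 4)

~$ maze.sense dir: south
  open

~$ stack.push x: south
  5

~$ maze.move dir: south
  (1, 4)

~$ maze.sense dir: south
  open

~$ stack.push x: south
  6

~$ maze.move dir: south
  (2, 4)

~$ maze.sense dir: south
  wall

~$ maze.sense dir: east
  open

~$ stack.push x: east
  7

~$ maze.move dir: east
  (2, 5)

~$ maze.sense dir: north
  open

~$ stack.push x: north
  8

~$ maze.move dir: north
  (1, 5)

~$ maze.sense dir: north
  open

~$ stack.push x: north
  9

~$ maze.move dir: north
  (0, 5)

~$ maze.sense dir: east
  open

~$ stack.push x: east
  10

~$ maze.move dir: east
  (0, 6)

~$ maze.sense dir: south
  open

~$ stack.push x: south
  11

~$ maze.move dir: south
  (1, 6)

~$ maze.sense dir: south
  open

~$ stack.push x: south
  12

~$ maze.move dir: south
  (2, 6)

~$ maze.sense dir: south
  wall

~$ maze.sense dir: east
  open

~$ stack.push x: east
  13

~$ maze.move dir: east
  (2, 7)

~$ maze.sense dir: north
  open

~$ stack.push x: north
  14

~$ maze.move dir: north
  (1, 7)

~$ maze.sense dir: north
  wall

~$ stack.pop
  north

~$ maze.move dir: south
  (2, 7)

~$ maze.sense dir: south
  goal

~$ maze.move dir: south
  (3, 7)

Answer: (3, 7)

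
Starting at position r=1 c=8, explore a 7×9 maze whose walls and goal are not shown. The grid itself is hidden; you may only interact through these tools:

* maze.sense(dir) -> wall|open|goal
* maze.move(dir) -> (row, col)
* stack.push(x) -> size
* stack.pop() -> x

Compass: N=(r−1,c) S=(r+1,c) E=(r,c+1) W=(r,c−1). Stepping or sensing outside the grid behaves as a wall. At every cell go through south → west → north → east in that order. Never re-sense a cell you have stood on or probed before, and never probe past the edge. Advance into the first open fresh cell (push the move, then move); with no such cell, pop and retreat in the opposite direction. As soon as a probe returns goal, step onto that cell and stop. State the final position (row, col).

! maze.sense(dir=south) -> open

! stack.push(x=south) -> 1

! maze.move(dir=south) -> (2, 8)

! maze.sense(dir=south) -> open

! stack.push(x=south) -> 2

! maze.move(dir=south) -> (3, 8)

! maze.sense(dir=south) -> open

! stack.push(x=south) -> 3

! maze.move(dir=south) -> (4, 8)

! maze.sense(dir=south) -> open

! stack.push(x=south) -> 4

! maze.move(dir=south) -> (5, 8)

! maze.sense(dir=south) -> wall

! maze.sense(dir=west) -> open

! stack.push(x=west) -> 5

! maze.move(dir=west) -> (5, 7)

! maze.sense(dir=south) -> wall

! maze.sense(dir=west) -> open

! stack.push(x=west) -> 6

! maze.move(dir=west) -> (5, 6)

! maze.sense(dir=south) -> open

! stack.push(x=south) -> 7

! maze.move(dir=south) -> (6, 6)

! maze.sense(dir=west) -> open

! stack.push(x=west) -> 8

! maze.move(dir=west) -> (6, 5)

! maze.sense(dir=west) -> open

! stack.push(x=west) -> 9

! maze.move(dir=west) -> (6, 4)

! maze.sense(dir=west) -> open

! stack.push(x=west) -> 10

! maze.move(dir=west) -> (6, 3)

! maze.sense(dir=west) -> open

! stack.push(x=west) -> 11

! maze.move(dir=west) -> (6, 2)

! maze.sense(dir=west) -> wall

! maze.sense(dir=north) -> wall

! stack.pop() -> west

! maze.move(dir=east) -> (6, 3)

! maze.sense(dir=north) -> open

! stack.push(x=north) -> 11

! maze.move(dir=north) -> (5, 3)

! maze.sense(dir=north) -> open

! stack.push(x=north) -> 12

! maze.move(dir=north) -> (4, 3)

! maze.sense(dir=west) -> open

! stack.push(x=west) -> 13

! maze.move(dir=west) -> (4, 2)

! maze.sense(dir=west) -> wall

! maze.sense(dir=north) -> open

! stack.push(x=north) -> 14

! maze.move(dir=north) -> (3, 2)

! maze.sense(dir=west) -> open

! stack.push(x=west) -> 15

! maze.move(dir=west) -> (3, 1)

! maze.sense(dir=west) -> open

! stack.push(x=west) -> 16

! maze.move(dir=west) -> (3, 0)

! maze.sense(dir=south) -> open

! stack.push(x=south) -> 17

! maze.move(dir=south) -> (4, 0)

! maze.sense(dir=south) -> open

! stack.push(x=south) -> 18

! maze.move(dir=south) -> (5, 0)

! maze.sense(dir=south) -> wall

! maze.sense(dir=east) -> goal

! maze.move(dir=east) -> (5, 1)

Answer: (5, 1)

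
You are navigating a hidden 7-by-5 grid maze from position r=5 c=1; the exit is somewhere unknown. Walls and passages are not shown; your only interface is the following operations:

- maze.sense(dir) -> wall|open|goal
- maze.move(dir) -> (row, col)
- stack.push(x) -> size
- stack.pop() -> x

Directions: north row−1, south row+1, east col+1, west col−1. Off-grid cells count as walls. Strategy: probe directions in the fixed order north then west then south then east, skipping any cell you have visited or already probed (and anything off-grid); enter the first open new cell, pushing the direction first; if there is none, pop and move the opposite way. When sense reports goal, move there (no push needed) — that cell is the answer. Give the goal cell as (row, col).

CALL sense[dir: north]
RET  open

CALL push[x: north]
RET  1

CALL move[dir: north]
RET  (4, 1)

CALL sense[dir: north]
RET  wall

CALL sense[dir: west]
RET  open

CALL push[x: west]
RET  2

CALL move[dir: west]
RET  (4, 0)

CALL sense[dir: north]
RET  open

CALL push[x: north]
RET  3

CALL move[dir: north]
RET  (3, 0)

CALL sense[dir: north]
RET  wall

CALL pop[]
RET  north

CALL move[dir: south]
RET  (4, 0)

CALL sense[dir: south]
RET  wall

CALL pop[]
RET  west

CALL move[dir: east]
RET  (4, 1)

CALL sense[dir: east]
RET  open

CALL push[x: east]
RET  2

CALL move[dir: east]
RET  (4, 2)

CALL sense[dir: north]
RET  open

CALL push[x: north]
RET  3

CALL move[dir: north]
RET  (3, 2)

CALL sense[dir: north]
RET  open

CALL push[x: north]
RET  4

CALL move[dir: north]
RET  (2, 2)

CALL sense[dir: north]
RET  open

CALL push[x: north]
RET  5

CALL move[dir: north]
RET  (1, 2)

CALL sense[dir: north]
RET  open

CALL push[x: north]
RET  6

CALL move[dir: north]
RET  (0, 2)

CALL sense[dir: west]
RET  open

CALL push[x: west]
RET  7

CALL move[dir: west]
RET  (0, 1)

CALL sense[dir: west]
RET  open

CALL push[x: west]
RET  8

CALL move[dir: west]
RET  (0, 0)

CALL sense[dir: south]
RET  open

CALL push[x: south]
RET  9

CALL move[dir: south]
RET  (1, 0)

CALL sense[dir: east]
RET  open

CALL push[x: east]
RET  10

CALL move[dir: east]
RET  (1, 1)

CALL sense[dir: south]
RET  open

CALL push[x: south]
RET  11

CALL move[dir: south]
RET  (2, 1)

CALL pop[]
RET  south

CALL move[dir: north]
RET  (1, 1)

CALL pop[]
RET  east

CALL move[dir: west]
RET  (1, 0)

CALL pop[]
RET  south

CALL move[dir: north]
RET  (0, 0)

CALL pop[]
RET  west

CALL move[dir: east]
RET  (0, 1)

CALL pop[]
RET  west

CALL move[dir: east]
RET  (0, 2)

CALL sense[dir: east]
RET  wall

CALL pop[]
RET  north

CALL move[dir: south]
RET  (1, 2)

CALL sense[dir: east]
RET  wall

CALL pop[]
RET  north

CALL move[dir: south]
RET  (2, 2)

CALL sense[dir: east]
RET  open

CALL push[x: east]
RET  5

CALL move[dir: east]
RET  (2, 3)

CALL sense[dir: south]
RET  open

CALL push[x: south]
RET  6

CALL move[dir: south]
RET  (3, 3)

CALL sense[dir: south]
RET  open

CALL push[x: south]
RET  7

CALL move[dir: south]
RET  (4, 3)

CALL sense[dir: south]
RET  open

CALL push[x: south]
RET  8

CALL move[dir: south]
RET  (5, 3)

CALL sense[dir: west]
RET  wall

CALL sense[dir: south]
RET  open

CALL push[x: south]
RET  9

CALL move[dir: south]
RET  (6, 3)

CALL sense[dir: west]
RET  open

CALL push[x: west]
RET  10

CALL move[dir: west]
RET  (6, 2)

CALL sense[dir: west]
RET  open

CALL push[x: west]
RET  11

CALL move[dir: west]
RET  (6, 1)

CALL sense[dir: west]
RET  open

CALL push[x: west]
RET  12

CALL move[dir: west]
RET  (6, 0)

CALL pop[]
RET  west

CALL move[dir: east]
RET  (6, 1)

CALL pop[]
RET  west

CALL move[dir: east]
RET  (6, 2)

CALL pop[]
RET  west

CALL move[dir: east]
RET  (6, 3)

CALL sense[dir: east]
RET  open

CALL push[x: east]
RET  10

CALL move[dir: east]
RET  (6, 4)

CALL sense[dir: north]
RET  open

CALL push[x: north]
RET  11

CALL move[dir: north]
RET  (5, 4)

CALL sense[dir: north]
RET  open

CALL push[x: north]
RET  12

CALL move[dir: north]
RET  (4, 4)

CALL sense[dir: north]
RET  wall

CALL pop[]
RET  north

CALL move[dir: south]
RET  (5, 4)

CALL pop[]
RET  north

CALL move[dir: south]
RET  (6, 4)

CALL pop[]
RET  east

CALL move[dir: west]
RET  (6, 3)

CALL pop[]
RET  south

CALL move[dir: north]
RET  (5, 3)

CALL pop[]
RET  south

CALL move[dir: north]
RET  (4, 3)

CALL pop[]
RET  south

CALL move[dir: north]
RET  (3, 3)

CALL pop[]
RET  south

CALL move[dir: north]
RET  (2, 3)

CALL sense[dir: east]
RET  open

CALL push[x: east]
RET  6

CALL move[dir: east]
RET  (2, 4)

CALL sense[dir: north]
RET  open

CALL push[x: north]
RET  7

CALL move[dir: north]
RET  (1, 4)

CALL sense[dir: north]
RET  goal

CALL move[dir: north]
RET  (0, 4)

Answer: (0, 4)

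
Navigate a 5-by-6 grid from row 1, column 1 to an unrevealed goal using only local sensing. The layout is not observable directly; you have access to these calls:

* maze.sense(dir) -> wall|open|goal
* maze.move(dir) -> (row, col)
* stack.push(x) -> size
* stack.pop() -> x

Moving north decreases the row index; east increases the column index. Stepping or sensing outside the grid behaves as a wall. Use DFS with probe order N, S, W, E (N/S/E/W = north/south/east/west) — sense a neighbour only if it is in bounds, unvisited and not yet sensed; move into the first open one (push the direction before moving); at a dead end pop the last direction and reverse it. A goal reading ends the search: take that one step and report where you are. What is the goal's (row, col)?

Then maze.sense using north, giving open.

Calling stack.push using north, which returns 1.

Next I call maze.move using north, — result: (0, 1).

I run maze.sense using west, and see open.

I invoke stack.push using west, and observe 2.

I call maze.move using west, : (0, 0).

Then maze.sense using south, yielding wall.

Now I run stack.pop(), and get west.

I run maze.move using east, giving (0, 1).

Using maze.sense using east, yielding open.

Next I call stack.push using east, and see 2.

Then maze.move using east, : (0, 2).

Invoking maze.sense using south, and get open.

Invoking stack.push using south, giving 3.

Using maze.move using south, yielding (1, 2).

I call maze.sense using south, and get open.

I invoke stack.push using south, — result: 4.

Invoking maze.move using south, and get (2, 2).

Then maze.sense using south, which returns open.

I call stack.push using south, → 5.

Invoking maze.move using south, and see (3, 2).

Using maze.sense using south, : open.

Calling stack.push using south, : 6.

I run maze.move using south, — result: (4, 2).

Then maze.sense using west, and get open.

Then stack.push using west, → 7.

I try maze.move using west, giving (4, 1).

I use maze.sense using north, yielding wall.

I try maze.sense using west, : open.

I run stack.push using west, : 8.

I run maze.move using west, and observe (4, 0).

Invoking maze.sense using north, and get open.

I use stack.push using north, giving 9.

I try maze.move using north, yielding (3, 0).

Calling maze.sense using north, → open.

I call stack.push using north, : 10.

I invoke maze.move using north, → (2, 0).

I try maze.sense using east, yielding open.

I use stack.push using east, and get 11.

Then maze.move using east, and get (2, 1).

I run stack.pop(), — result: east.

I try maze.move using west, and observe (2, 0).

I call stack.pop, giving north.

I run maze.move using south, giving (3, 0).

Invoking stack.pop(), which returns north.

I try maze.move using south, and get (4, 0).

Now I run stack.pop, giving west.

I use maze.move using east, → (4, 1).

I use stack.pop, and observe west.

Using maze.move using east, yielding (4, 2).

I invoke maze.sense using east, yielding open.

I call stack.push using east, yielding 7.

I use maze.move using east, : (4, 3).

I invoke maze.sense using north, and get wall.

I invoke maze.sense using east, and see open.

Using stack.push using east, → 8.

Invoking maze.move using east, yielding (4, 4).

I invoke maze.sense using north, and observe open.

I run stack.push using north, : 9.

Next I call maze.move using north, yielding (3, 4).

I try maze.sense using north, : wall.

Invoking maze.sense using east, — result: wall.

I use stack.pop, and observe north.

I use maze.move using south, giving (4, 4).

I try maze.sense using east, and get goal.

I call maze.move using east, : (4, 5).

Answer: (4, 5)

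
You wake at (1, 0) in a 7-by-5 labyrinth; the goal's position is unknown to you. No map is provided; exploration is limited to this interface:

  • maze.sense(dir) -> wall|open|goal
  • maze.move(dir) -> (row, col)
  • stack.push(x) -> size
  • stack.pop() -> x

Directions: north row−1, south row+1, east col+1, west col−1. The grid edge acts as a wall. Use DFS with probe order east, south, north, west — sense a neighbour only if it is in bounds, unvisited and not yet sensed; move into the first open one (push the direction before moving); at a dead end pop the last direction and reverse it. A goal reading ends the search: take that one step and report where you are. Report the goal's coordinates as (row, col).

>> sense(dir=east)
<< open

>> push(x=east)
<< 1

>> move(dir=east)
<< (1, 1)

>> sense(dir=east)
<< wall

>> sense(dir=south)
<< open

>> push(x=south)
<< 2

>> move(dir=south)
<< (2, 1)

>> sense(dir=east)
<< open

>> push(x=east)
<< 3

>> move(dir=east)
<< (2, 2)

>> sense(dir=east)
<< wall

>> sense(dir=south)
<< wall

>> pop()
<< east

>> move(dir=west)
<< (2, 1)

>> sense(dir=south)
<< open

>> push(x=south)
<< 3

>> move(dir=south)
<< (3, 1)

>> sense(dir=south)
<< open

>> push(x=south)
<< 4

>> move(dir=south)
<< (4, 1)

>> sense(dir=east)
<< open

>> push(x=east)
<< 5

>> move(dir=east)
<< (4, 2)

>> sense(dir=east)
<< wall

>> sense(dir=south)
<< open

>> push(x=south)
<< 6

>> move(dir=south)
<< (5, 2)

>> sense(dir=east)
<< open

>> push(x=east)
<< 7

>> move(dir=east)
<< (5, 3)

>> sense(dir=east)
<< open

>> push(x=east)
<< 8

>> move(dir=east)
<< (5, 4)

>> sense(dir=south)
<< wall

>> sense(dir=north)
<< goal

>> move(dir=north)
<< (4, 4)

Answer: (4, 4)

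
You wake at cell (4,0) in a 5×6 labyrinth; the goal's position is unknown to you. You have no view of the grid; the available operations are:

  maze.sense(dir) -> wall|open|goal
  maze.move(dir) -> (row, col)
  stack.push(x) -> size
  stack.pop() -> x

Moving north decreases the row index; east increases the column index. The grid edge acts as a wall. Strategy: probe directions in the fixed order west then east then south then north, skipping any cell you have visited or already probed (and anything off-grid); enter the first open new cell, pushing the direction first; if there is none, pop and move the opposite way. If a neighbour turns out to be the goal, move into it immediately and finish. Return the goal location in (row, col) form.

I run maze.sense using dir: east, and see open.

Then stack.push using x: east, and get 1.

Using maze.move using dir: east, and see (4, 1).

Invoking maze.sense using dir: east, yielding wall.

Next I call maze.sense using dir: north, and see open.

I call stack.push using x: north, — result: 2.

Next I call maze.move using dir: north, yielding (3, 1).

Next I call maze.sense using dir: west, — result: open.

I invoke stack.push using x: west, yielding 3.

I use maze.move using dir: west, yielding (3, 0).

I use maze.sense using dir: north, : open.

I use stack.push using x: north, and get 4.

Using maze.move using dir: north, → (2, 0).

I invoke maze.sense using dir: east, which returns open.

Using stack.push using x: east, — result: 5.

Using maze.move using dir: east, which returns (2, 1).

I try maze.sense using dir: east, and get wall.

I run maze.sense using dir: north, giving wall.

I invoke stack.pop, giving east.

I run maze.move using dir: west, and see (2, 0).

Invoking maze.sense using dir: north, — result: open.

Next I call stack.push using x: north, and see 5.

I try maze.move using dir: north, giving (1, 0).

Invoking maze.sense using dir: north, : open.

I call stack.push using x: north, giving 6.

I call maze.move using dir: north, yielding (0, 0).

I call maze.sense using dir: east, — result: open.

I call stack.push using x: east, yielding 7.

I use maze.move using dir: east, which returns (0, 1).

Calling maze.sense using dir: east, and get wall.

Then stack.pop(), yielding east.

Invoking maze.move using dir: west, yielding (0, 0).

Now I run stack.pop(), and observe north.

I run maze.move using dir: south, and see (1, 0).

Now I run stack.pop(), giving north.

I call maze.move using dir: south, and see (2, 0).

I use stack.pop(), giving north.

I try maze.move using dir: south, and see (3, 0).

Invoking stack.pop, which returns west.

I run maze.move using dir: east, — result: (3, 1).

Then maze.sense using dir: east, giving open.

Next I call stack.push using x: east, and see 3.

I use maze.move using dir: east, — result: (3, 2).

Next I call maze.sense using dir: east, and see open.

Using stack.push using x: east, → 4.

Next I call maze.move using dir: east, which returns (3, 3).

Now I run maze.sense using dir: east, : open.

Then stack.push using x: east, and get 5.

Invoking maze.move using dir: east, which returns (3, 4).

Invoking maze.sense using dir: east, giving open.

I try stack.push using x: east, : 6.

I call maze.move using dir: east, : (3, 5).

I use maze.sense using dir: south, and observe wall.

I invoke maze.sense using dir: north, which returns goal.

Using maze.move using dir: north, — result: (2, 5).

Answer: (2, 5)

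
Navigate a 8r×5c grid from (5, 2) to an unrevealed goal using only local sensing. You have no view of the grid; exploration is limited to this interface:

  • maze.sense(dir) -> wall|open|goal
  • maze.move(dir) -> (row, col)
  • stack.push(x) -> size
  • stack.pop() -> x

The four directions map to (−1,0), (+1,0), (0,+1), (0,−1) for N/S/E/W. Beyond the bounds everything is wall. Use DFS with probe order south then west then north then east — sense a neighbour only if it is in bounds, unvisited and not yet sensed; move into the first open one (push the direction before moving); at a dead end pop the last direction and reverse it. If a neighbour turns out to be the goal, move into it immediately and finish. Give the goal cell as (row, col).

;; maze.sense(dir: south) -> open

;; stack.push(x: south) -> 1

;; maze.move(dir: south) -> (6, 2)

;; maze.sense(dir: south) -> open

;; stack.push(x: south) -> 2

;; maze.move(dir: south) -> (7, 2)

;; maze.sense(dir: west) -> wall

;; maze.sense(dir: east) -> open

;; stack.push(x: east) -> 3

;; maze.move(dir: east) -> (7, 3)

;; maze.sense(dir: north) -> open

;; stack.push(x: north) -> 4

;; maze.move(dir: north) -> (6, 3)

;; maze.sense(dir: north) -> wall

;; maze.sense(dir: east) -> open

;; stack.push(x: east) -> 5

;; maze.move(dir: east) -> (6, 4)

;; maze.sense(dir: south) -> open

;; stack.push(x: south) -> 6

;; maze.move(dir: south) -> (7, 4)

;; stack.pop() -> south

;; maze.move(dir: north) -> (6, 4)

;; maze.sense(dir: north) -> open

;; stack.push(x: north) -> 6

;; maze.move(dir: north) -> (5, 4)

;; maze.sense(dir: north) -> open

;; stack.push(x: north) -> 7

;; maze.move(dir: north) -> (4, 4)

;; maze.sense(dir: west) -> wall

;; maze.sense(dir: north) -> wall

;; stack.pop() -> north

;; maze.move(dir: south) -> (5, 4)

;; stack.pop() -> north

;; maze.move(dir: south) -> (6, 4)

;; stack.pop() -> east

;; maze.move(dir: west) -> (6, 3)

;; stack.pop() -> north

;; maze.move(dir: south) -> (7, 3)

;; stack.pop() -> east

;; maze.move(dir: west) -> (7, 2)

;; stack.pop() -> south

;; maze.move(dir: north) -> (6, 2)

;; maze.sense(dir: west) -> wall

;; stack.pop() -> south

;; maze.move(dir: north) -> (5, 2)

;; maze.sense(dir: west) -> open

;; stack.push(x: west) -> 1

;; maze.move(dir: west) -> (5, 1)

;; maze.sense(dir: west) -> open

;; stack.push(x: west) -> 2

;; maze.move(dir: west) -> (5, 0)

;; maze.sense(dir: south) -> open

;; stack.push(x: south) -> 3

;; maze.move(dir: south) -> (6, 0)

;; maze.sense(dir: south) -> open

;; stack.push(x: south) -> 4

;; maze.move(dir: south) -> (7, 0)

;; stack.pop() -> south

;; maze.move(dir: north) -> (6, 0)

;; stack.pop() -> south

;; maze.move(dir: north) -> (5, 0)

;; maze.sense(dir: north) -> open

;; stack.push(x: north) -> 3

;; maze.move(dir: north) -> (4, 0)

;; maze.sense(dir: north) -> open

;; stack.push(x: north) -> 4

;; maze.move(dir: north) -> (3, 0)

;; maze.sense(dir: north) -> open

;; stack.push(x: north) -> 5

;; maze.move(dir: north) -> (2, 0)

;; maze.sense(dir: north) -> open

;; stack.push(x: north) -> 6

;; maze.move(dir: north) -> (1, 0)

;; maze.sense(dir: north) -> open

;; stack.push(x: north) -> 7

;; maze.move(dir: north) -> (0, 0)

;; maze.sense(dir: east) -> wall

;; stack.pop() -> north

;; maze.move(dir: south) -> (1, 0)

;; maze.sense(dir: east) -> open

;; stack.push(x: east) -> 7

;; maze.move(dir: east) -> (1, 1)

;; maze.sense(dir: south) -> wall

;; maze.sense(dir: east) -> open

;; stack.push(x: east) -> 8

;; maze.move(dir: east) -> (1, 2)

;; maze.sense(dir: south) -> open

;; stack.push(x: south) -> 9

;; maze.move(dir: south) -> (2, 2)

;; maze.sense(dir: south) -> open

;; stack.push(x: south) -> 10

;; maze.move(dir: south) -> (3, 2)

;; maze.sense(dir: south) -> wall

;; maze.sense(dir: west) -> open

;; stack.push(x: west) -> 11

;; maze.move(dir: west) -> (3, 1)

;; maze.sense(dir: south) -> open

;; stack.push(x: south) -> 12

;; maze.move(dir: south) -> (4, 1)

;; stack.pop() -> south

;; maze.move(dir: north) -> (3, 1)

;; stack.pop() -> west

;; maze.move(dir: east) -> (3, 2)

;; maze.sense(dir: east) -> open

;; stack.push(x: east) -> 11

;; maze.move(dir: east) -> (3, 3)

;; maze.sense(dir: north) -> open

;; stack.push(x: north) -> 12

;; maze.move(dir: north) -> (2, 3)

;; maze.sense(dir: north) -> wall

;; maze.sense(dir: east) -> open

;; stack.push(x: east) -> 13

;; maze.move(dir: east) -> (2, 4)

;; maze.sense(dir: north) -> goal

;; maze.move(dir: north) -> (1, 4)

Answer: (1, 4)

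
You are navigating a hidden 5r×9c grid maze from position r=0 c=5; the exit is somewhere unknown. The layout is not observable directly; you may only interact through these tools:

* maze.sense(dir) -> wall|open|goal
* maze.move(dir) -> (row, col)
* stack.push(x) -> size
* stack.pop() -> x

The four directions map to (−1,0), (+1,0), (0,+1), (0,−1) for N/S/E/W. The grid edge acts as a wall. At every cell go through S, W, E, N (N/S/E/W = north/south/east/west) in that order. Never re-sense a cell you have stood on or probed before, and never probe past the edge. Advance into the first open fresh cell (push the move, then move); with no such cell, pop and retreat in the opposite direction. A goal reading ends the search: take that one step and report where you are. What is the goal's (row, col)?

==> sense(dir='south')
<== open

==> push(x='south')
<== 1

==> move(dir='south')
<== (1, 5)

==> sense(dir='south')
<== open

==> push(x='south')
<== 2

==> move(dir='south')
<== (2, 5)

==> sense(dir='south')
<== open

==> push(x='south')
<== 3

==> move(dir='south')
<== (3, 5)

==> sense(dir='south')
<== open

==> push(x='south')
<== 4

==> move(dir='south')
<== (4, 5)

==> sense(dir='west')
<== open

==> push(x='west')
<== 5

==> move(dir='west')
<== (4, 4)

==> sense(dir='west')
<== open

==> push(x='west')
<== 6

==> move(dir='west')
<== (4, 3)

==> sense(dir='west')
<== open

==> push(x='west')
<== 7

==> move(dir='west')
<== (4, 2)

==> sense(dir='west')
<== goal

==> move(dir='west')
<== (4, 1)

Answer: (4, 1)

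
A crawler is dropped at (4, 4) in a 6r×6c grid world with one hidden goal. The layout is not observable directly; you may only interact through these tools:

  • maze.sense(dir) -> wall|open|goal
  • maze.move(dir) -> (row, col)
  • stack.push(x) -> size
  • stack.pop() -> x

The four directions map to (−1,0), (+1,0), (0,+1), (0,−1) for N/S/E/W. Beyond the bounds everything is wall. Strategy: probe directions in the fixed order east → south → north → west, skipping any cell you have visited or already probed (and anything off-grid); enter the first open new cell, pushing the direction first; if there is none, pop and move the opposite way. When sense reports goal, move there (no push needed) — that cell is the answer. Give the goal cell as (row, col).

! maze.sense(dir=east) : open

! stack.push(x=east) : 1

! maze.move(dir=east) : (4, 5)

! maze.sense(dir=south) : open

! stack.push(x=south) : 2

! maze.move(dir=south) : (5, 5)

! maze.sense(dir=west) : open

! stack.push(x=west) : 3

! maze.move(dir=west) : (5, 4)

! maze.sense(dir=west) : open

! stack.push(x=west) : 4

! maze.move(dir=west) : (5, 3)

! maze.sense(dir=north) : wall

! maze.sense(dir=west) : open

! stack.push(x=west) : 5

! maze.move(dir=west) : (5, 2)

! maze.sense(dir=north) : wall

! maze.sense(dir=west) : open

! stack.push(x=west) : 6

! maze.move(dir=west) : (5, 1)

! maze.sense(dir=north) : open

! stack.push(x=north) : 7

! maze.move(dir=north) : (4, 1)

! maze.sense(dir=north) : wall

! maze.sense(dir=west) : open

! stack.push(x=west) : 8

! maze.move(dir=west) : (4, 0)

! maze.sense(dir=south) : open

! stack.push(x=south) : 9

! maze.move(dir=south) : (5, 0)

! stack.pop() : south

! maze.move(dir=north) : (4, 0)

! maze.sense(dir=north) : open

! stack.push(x=north) : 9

! maze.move(dir=north) : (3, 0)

! maze.sense(dir=north) : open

! stack.push(x=north) : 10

! maze.move(dir=north) : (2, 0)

! maze.sense(dir=east) : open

! stack.push(x=east) : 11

! maze.move(dir=east) : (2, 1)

! maze.sense(dir=east) : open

! stack.push(x=east) : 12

! maze.move(dir=east) : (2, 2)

! maze.sense(dir=east) : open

! stack.push(x=east) : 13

! maze.move(dir=east) : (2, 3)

! maze.sense(dir=east) : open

! stack.push(x=east) : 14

! maze.move(dir=east) : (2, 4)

! maze.sense(dir=east) : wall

! maze.sense(dir=south) : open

! stack.push(x=south) : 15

! maze.move(dir=south) : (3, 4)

! maze.sense(dir=east) : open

! stack.push(x=east) : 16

! maze.move(dir=east) : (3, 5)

! stack.pop() : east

! maze.move(dir=west) : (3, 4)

! maze.sense(dir=west) : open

! stack.push(x=west) : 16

! maze.move(dir=west) : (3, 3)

! maze.sense(dir=west) : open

! stack.push(x=west) : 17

! maze.move(dir=west) : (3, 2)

! stack.pop() : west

! maze.move(dir=east) : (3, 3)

! stack.pop() : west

! maze.move(dir=east) : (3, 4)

! stack.pop() : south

! maze.move(dir=north) : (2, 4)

! maze.sense(dir=north) : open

! stack.push(x=north) : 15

! maze.move(dir=north) : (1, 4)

! maze.sense(dir=east) : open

! stack.push(x=east) : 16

! maze.move(dir=east) : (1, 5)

! maze.sense(dir=north) : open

! stack.push(x=north) : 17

! maze.move(dir=north) : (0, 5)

! maze.sense(dir=west) : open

! stack.push(x=west) : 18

! maze.move(dir=west) : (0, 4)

! maze.sense(dir=west) : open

! stack.push(x=west) : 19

! maze.move(dir=west) : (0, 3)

! maze.sense(dir=south) : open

! stack.push(x=south) : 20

! maze.move(dir=south) : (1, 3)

! maze.sense(dir=west) : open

! stack.push(x=west) : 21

! maze.move(dir=west) : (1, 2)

! maze.sense(dir=north) : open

! stack.push(x=north) : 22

! maze.move(dir=north) : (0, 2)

! maze.sense(dir=west) : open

! stack.push(x=west) : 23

! maze.move(dir=west) : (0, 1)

! maze.sense(dir=south) : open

! stack.push(x=south) : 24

! maze.move(dir=south) : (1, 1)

! maze.sense(dir=west) : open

! stack.push(x=west) : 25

! maze.move(dir=west) : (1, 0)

! maze.sense(dir=north) : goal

! maze.move(dir=north) : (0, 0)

Answer: (0, 0)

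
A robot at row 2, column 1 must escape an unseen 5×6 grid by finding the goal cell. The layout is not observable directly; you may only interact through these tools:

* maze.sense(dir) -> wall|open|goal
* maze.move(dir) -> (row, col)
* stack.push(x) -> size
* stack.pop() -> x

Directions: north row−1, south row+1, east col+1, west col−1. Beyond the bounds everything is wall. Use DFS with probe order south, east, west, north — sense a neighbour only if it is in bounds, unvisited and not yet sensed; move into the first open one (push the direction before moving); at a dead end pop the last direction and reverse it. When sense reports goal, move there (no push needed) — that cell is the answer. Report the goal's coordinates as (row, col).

I run sense with dir=south, and see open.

Now I run push with x=south, giving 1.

Then move with dir=south, and see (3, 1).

Now I run sense with dir=south, : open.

I run push with x=south, → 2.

I call move with dir=south, and get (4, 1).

Next I call sense with dir=east, and see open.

Now I run push with x=east, → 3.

Now I run move with dir=east, and see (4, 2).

Then sense with dir=east, and see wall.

I call sense with dir=north, — result: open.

Now I run push with x=north, which returns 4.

I try move with dir=north, and see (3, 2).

Calling sense with dir=east, and observe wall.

Then sense with dir=north, and get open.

I use push with x=north, and observe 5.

Using move with dir=north, : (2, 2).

I try sense with dir=east, and see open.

Invoking push with x=east, and observe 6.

I use move with dir=east, : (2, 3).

I use sense with dir=east, and see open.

I try push with x=east, giving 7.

I invoke move with dir=east, which returns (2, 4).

Next I call sense with dir=south, and get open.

Next I call push with x=south, → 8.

Calling move with dir=south, — result: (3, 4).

Now I run sense with dir=south, : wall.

Next I call sense with dir=east, and observe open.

I call push with x=east, giving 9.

I try move with dir=east, : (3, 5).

Using sense with dir=south, — result: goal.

Next I call move with dir=south, which returns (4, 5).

Answer: (4, 5)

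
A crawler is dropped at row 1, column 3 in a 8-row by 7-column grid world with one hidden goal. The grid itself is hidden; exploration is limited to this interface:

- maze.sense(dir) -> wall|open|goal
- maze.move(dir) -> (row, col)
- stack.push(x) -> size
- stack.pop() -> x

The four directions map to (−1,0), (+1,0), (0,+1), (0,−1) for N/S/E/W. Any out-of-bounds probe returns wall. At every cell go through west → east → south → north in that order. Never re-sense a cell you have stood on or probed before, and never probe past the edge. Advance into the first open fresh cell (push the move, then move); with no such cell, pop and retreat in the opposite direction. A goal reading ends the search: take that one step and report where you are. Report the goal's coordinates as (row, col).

→ maze.sense(dir→west)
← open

→ stack.push(x→west)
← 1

→ maze.move(dir→west)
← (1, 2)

→ maze.sense(dir→west)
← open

→ stack.push(x→west)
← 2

→ maze.move(dir→west)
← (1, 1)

→ maze.sense(dir→west)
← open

→ stack.push(x→west)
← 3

→ maze.move(dir→west)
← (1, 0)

→ maze.sense(dir→south)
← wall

→ maze.sense(dir→north)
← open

→ stack.push(x→north)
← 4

→ maze.move(dir→north)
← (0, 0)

→ maze.sense(dir→east)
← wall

→ stack.pop()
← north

→ maze.move(dir→south)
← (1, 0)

→ stack.pop()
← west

→ maze.move(dir→east)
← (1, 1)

→ maze.sense(dir→south)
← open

→ stack.push(x→south)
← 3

→ maze.move(dir→south)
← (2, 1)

→ maze.sense(dir→east)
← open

→ stack.push(x→east)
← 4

→ maze.move(dir→east)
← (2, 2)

→ maze.sense(dir→east)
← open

→ stack.push(x→east)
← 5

→ maze.move(dir→east)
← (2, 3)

→ maze.sense(dir→east)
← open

→ stack.push(x→east)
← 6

→ maze.move(dir→east)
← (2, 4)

→ maze.sense(dir→east)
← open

→ stack.push(x→east)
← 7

→ maze.move(dir→east)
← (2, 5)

→ maze.sense(dir→east)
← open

→ stack.push(x→east)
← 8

→ maze.move(dir→east)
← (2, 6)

→ maze.sense(dir→south)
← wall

→ maze.sense(dir→north)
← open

→ stack.push(x→north)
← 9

→ maze.move(dir→north)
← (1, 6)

→ maze.sense(dir→west)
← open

→ stack.push(x→west)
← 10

→ maze.move(dir→west)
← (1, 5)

→ maze.sense(dir→west)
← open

→ stack.push(x→west)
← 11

→ maze.move(dir→west)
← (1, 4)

→ maze.sense(dir→north)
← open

→ stack.push(x→north)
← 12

→ maze.move(dir→north)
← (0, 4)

→ maze.sense(dir→west)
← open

→ stack.push(x→west)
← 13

→ maze.move(dir→west)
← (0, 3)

→ maze.sense(dir→west)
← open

→ stack.push(x→west)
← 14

→ maze.move(dir→west)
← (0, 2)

→ stack.pop()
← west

→ maze.move(dir→east)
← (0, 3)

→ stack.pop()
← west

→ maze.move(dir→east)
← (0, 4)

→ maze.sense(dir→east)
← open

→ stack.push(x→east)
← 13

→ maze.move(dir→east)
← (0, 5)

→ maze.sense(dir→east)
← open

→ stack.push(x→east)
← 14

→ maze.move(dir→east)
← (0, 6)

→ stack.pop()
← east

→ maze.move(dir→west)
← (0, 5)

→ stack.pop()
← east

→ maze.move(dir→west)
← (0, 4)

→ stack.pop()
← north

→ maze.move(dir→south)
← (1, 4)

→ stack.pop()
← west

→ maze.move(dir→east)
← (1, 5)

→ stack.pop()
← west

→ maze.move(dir→east)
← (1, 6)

→ stack.pop()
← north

→ maze.move(dir→south)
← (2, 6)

→ stack.pop()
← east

→ maze.move(dir→west)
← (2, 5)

→ maze.sense(dir→south)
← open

→ stack.push(x→south)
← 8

→ maze.move(dir→south)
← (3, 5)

→ maze.sense(dir→west)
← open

→ stack.push(x→west)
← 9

→ maze.move(dir→west)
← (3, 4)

→ maze.sense(dir→west)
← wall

→ maze.sense(dir→south)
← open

→ stack.push(x→south)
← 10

→ maze.move(dir→south)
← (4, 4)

→ maze.sense(dir→west)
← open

→ stack.push(x→west)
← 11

→ maze.move(dir→west)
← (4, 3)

→ maze.sense(dir→west)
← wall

→ maze.sense(dir→south)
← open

→ stack.push(x→south)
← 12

→ maze.move(dir→south)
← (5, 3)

→ maze.sense(dir→west)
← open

→ stack.push(x→west)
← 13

→ maze.move(dir→west)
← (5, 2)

→ maze.sense(dir→west)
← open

→ stack.push(x→west)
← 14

→ maze.move(dir→west)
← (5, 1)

→ maze.sense(dir→west)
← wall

→ maze.sense(dir→south)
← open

→ stack.push(x→south)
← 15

→ maze.move(dir→south)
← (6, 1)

→ maze.sense(dir→west)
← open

→ stack.push(x→west)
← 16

→ maze.move(dir→west)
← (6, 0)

→ maze.sense(dir→south)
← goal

→ maze.move(dir→south)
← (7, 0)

Answer: (7, 0)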